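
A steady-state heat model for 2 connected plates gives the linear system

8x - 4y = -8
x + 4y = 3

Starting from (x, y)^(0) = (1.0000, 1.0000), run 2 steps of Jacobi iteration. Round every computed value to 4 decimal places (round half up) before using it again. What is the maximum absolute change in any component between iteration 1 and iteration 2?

0.3750

Iteration 1:
  x = (-8 - (-4)·1.0000) / (8) = -0.5000
  y = (3 - (1)·1.0000) / (4) = 0.5000
Iteration 2:
  x = (-8 - (-4)·0.5000) / (8) = -0.7500
  y = (3 - (1)·-0.5000) / (4) = 0.8750
Change: (-0.2500, 0.3750) → max |·| = 0.3750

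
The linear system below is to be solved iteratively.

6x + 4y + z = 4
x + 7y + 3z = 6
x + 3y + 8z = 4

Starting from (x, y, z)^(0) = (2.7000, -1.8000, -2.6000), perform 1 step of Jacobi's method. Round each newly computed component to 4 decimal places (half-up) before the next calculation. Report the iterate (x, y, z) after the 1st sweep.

(2.3000, 1.5857, 0.8375)

Iteration 1:
  x = (4 - (4)·-1.8000 - (1)·-2.6000) / (6) = 2.3000
  y = (6 - (1)·2.7000 - (3)·-2.6000) / (7) = 1.5857
  z = (4 - (1)·2.7000 - (3)·-1.8000) / (8) = 0.8375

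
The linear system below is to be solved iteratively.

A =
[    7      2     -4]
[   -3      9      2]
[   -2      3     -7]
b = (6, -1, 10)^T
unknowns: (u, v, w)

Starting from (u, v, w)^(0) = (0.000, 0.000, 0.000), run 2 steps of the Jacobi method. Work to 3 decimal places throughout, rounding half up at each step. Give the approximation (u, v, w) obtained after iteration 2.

Iteration 1:
  u = (6 - (2)·0.000 - (-4)·0.000) / (7) = 0.857
  v = (-1 - (-3)·0.000 - (2)·0.000) / (9) = -0.111
  w = (10 - (-2)·0.000 - (3)·0.000) / (-7) = -1.429
Iteration 2:
  u = (6 - (2)·-0.111 - (-4)·-1.429) / (7) = 0.072
  v = (-1 - (-3)·0.857 - (2)·-1.429) / (9) = 0.492
  w = (10 - (-2)·0.857 - (3)·-0.111) / (-7) = -1.721

(0.072, 0.492, -1.721)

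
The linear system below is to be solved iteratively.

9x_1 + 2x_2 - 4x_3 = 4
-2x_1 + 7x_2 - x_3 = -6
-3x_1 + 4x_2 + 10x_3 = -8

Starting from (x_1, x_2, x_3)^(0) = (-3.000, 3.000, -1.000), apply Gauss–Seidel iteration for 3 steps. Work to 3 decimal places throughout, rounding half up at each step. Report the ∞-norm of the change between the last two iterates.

0.025

Iteration 1:
  x_1 = (4 - (2)·3.000 - (-4)·-1.000) / (9) = -0.667
  x_2 = (-6 - (-2)·-0.667 - (-1)·-1.000) / (7) = -1.191
  x_3 = (-8 - (-3)·-0.667 - (4)·-1.191) / (10) = -0.524
Iteration 2:
  x_1 = (4 - (2)·-1.191 - (-4)·-0.524) / (9) = 0.476
  x_2 = (-6 - (-2)·0.476 - (-1)·-0.524) / (7) = -0.796
  x_3 = (-8 - (-3)·0.476 - (4)·-0.796) / (10) = -0.339
Iteration 3:
  x_1 = (4 - (2)·-0.796 - (-4)·-0.339) / (9) = 0.471
  x_2 = (-6 - (-2)·0.471 - (-1)·-0.339) / (7) = -0.771
  x_3 = (-8 - (-3)·0.471 - (4)·-0.771) / (10) = -0.350
Change: (-0.005, 0.025, -0.011) → max |·| = 0.025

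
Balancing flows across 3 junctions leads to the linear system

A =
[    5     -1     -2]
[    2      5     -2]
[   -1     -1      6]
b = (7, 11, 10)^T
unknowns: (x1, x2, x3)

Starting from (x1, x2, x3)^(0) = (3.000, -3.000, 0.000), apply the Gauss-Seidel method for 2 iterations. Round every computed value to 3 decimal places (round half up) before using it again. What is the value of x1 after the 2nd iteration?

Iteration 1:
  x1 = (7 - (-1)·-3.000 - (-2)·0.000) / (5) = 0.800
  x2 = (11 - (2)·0.800 - (-2)·0.000) / (5) = 1.880
  x3 = (10 - (-1)·0.800 - (-1)·1.880) / (6) = 2.113
Iteration 2:
  x1 = (7 - (-1)·1.880 - (-2)·2.113) / (5) = 2.621
  x2 = (11 - (2)·2.621 - (-2)·2.113) / (5) = 1.997
  x3 = (10 - (-1)·2.621 - (-1)·1.997) / (6) = 2.436

2.621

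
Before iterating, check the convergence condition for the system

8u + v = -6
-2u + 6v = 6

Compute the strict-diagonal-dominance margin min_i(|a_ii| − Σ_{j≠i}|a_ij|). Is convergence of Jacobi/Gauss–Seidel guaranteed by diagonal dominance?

4

row 1: |8| − (1) = 7
row 2: |6| − (2) = 4
minimum over rows = 4 → strictly diagonally dominant (convergence guaranteed)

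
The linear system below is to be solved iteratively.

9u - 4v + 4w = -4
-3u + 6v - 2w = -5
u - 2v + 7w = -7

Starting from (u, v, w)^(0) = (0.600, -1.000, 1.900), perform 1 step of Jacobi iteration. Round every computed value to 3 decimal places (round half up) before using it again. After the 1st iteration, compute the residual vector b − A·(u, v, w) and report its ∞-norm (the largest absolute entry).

Iteration 1:
  u = (-4 - (-4)·-1.000 - (4)·1.900) / (9) = -1.733
  v = (-5 - (-3)·0.600 - (-2)·1.900) / (6) = 0.100
  w = (-7 - (1)·0.600 - (-2)·-1.000) / (7) = -1.371
Residual b − A·x = (17.481, -13.541, 4.530); ∞-norm = 17.481

17.481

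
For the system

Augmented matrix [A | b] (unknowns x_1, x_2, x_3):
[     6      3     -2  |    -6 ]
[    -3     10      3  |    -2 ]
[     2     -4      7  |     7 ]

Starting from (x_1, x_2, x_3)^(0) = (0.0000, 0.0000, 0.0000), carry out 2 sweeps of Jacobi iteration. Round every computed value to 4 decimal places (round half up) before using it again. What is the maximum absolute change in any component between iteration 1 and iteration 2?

0.6000

Iteration 1:
  x_1 = (-6 - (3)·0.0000 - (-2)·0.0000) / (6) = -1.0000
  x_2 = (-2 - (-3)·0.0000 - (3)·0.0000) / (10) = -0.2000
  x_3 = (7 - (2)·0.0000 - (-4)·0.0000) / (7) = 1.0000
Iteration 2:
  x_1 = (-6 - (3)·-0.2000 - (-2)·1.0000) / (6) = -0.5667
  x_2 = (-2 - (-3)·-1.0000 - (3)·1.0000) / (10) = -0.8000
  x_3 = (7 - (2)·-1.0000 - (-4)·-0.2000) / (7) = 1.1714
Change: (0.4333, -0.6000, 0.1714) → max |·| = 0.6000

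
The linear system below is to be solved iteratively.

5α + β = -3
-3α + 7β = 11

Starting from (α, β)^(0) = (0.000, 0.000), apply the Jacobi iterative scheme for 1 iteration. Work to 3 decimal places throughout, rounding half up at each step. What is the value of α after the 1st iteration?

-0.600

Iteration 1:
  α = (-3 - (1)·0.000) / (5) = -0.600
  β = (11 - (-3)·0.000) / (7) = 1.571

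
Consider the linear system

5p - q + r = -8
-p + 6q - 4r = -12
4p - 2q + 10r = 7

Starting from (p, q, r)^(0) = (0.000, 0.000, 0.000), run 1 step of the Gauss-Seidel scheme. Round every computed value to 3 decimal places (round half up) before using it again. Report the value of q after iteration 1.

Iteration 1:
  p = (-8 - (-1)·0.000 - (1)·0.000) / (5) = -1.600
  q = (-12 - (-1)·-1.600 - (-4)·0.000) / (6) = -2.267
  r = (7 - (4)·-1.600 - (-2)·-2.267) / (10) = 0.887

-2.267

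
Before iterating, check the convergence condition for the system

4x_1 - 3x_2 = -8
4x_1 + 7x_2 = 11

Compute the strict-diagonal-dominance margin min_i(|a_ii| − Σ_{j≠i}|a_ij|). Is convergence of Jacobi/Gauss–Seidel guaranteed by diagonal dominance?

row 1: |4| − (3) = 1
row 2: |7| − (4) = 3
minimum over rows = 1 → strictly diagonally dominant (convergence guaranteed)

1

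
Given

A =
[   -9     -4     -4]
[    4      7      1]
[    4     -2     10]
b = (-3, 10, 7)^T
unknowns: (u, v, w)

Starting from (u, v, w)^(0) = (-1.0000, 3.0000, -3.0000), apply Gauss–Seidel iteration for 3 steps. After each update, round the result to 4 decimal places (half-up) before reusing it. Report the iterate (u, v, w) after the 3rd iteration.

Iteration 1:
  u = (-3 - (-4)·3.0000 - (-4)·-3.0000) / (-9) = 0.3333
  v = (10 - (4)·0.3333 - (1)·-3.0000) / (7) = 1.6667
  w = (7 - (4)·0.3333 - (-2)·1.6667) / (10) = 0.9000
Iteration 2:
  u = (-3 - (-4)·1.6667 - (-4)·0.9000) / (-9) = -0.8074
  v = (10 - (4)·-0.8074 - (1)·0.9000) / (7) = 1.7614
  w = (7 - (4)·-0.8074 - (-2)·1.7614) / (10) = 1.3752
Iteration 3:
  u = (-3 - (-4)·1.7614 - (-4)·1.3752) / (-9) = -1.0607
  v = (10 - (4)·-1.0607 - (1)·1.3752) / (7) = 1.8382
  w = (7 - (4)·-1.0607 - (-2)·1.8382) / (10) = 1.4919

(-1.0607, 1.8382, 1.4919)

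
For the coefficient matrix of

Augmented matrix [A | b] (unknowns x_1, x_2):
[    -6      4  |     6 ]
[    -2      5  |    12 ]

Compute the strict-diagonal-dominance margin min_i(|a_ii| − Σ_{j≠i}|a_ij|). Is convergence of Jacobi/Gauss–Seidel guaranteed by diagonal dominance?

row 1: |-6| − (4) = 2
row 2: |5| − (2) = 3
minimum over rows = 2 → strictly diagonally dominant (convergence guaranteed)

2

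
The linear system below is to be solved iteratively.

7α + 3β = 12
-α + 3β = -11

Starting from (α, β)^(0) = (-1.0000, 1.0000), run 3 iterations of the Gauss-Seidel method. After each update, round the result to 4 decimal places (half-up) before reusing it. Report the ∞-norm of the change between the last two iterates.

0.2594

Iteration 1:
  α = (12 - (3)·1.0000) / (7) = 1.2857
  β = (-11 - (-1)·1.2857) / (3) = -3.2381
Iteration 2:
  α = (12 - (3)·-3.2381) / (7) = 3.1020
  β = (-11 - (-1)·3.1020) / (3) = -2.6327
Iteration 3:
  α = (12 - (3)·-2.6327) / (7) = 2.8426
  β = (-11 - (-1)·2.8426) / (3) = -2.7191
Change: (-0.2594, -0.0864) → max |·| = 0.2594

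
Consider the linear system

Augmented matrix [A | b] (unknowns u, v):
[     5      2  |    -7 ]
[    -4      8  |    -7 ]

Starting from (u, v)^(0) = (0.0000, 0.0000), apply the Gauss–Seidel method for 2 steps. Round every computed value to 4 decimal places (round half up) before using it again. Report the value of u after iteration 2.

Iteration 1:
  u = (-7 - (2)·0.0000) / (5) = -1.4000
  v = (-7 - (-4)·-1.4000) / (8) = -1.5750
Iteration 2:
  u = (-7 - (2)·-1.5750) / (5) = -0.7700
  v = (-7 - (-4)·-0.7700) / (8) = -1.2600

-0.7700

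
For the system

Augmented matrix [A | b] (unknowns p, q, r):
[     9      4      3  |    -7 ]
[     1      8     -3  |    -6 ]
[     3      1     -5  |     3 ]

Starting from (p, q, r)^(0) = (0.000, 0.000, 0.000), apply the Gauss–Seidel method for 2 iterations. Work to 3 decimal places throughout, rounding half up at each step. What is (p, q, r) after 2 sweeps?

Iteration 1:
  p = (-7 - (4)·0.000 - (3)·0.000) / (9) = -0.778
  q = (-6 - (1)·-0.778 - (-3)·0.000) / (8) = -0.653
  r = (3 - (3)·-0.778 - (1)·-0.653) / (-5) = -1.197
Iteration 2:
  p = (-7 - (4)·-0.653 - (3)·-1.197) / (9) = -0.089
  q = (-6 - (1)·-0.089 - (-3)·-1.197) / (8) = -1.188
  r = (3 - (3)·-0.089 - (1)·-1.188) / (-5) = -0.891

(-0.089, -1.188, -0.891)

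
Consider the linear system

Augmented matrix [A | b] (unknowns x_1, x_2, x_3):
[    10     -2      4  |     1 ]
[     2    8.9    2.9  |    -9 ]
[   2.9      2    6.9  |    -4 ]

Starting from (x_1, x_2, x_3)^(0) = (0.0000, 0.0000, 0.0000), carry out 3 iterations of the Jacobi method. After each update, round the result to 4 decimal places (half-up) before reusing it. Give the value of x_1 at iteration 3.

Iteration 1:
  x_1 = (1 - (-2)·0.0000 - (4)·0.0000) / (10) = 0.1000
  x_2 = (-9 - (2)·0.0000 - (2.9)·0.0000) / (8.9) = -1.0112
  x_3 = (-4 - (2.9)·0.0000 - (2)·0.0000) / (6.9) = -0.5797
Iteration 2:
  x_1 = (1 - (-2)·-1.0112 - (4)·-0.5797) / (10) = 0.1296
  x_2 = (-9 - (2)·0.1000 - (2.9)·-0.5797) / (8.9) = -0.8448
  x_3 = (-4 - (2.9)·0.1000 - (2)·-1.0112) / (6.9) = -0.3286
Iteration 3:
  x_1 = (1 - (-2)·-0.8448 - (4)·-0.3286) / (10) = 0.0625
  x_2 = (-9 - (2)·0.1296 - (2.9)·-0.3286) / (8.9) = -0.9333
  x_3 = (-4 - (2.9)·0.1296 - (2)·-0.8448) / (6.9) = -0.3893

0.0625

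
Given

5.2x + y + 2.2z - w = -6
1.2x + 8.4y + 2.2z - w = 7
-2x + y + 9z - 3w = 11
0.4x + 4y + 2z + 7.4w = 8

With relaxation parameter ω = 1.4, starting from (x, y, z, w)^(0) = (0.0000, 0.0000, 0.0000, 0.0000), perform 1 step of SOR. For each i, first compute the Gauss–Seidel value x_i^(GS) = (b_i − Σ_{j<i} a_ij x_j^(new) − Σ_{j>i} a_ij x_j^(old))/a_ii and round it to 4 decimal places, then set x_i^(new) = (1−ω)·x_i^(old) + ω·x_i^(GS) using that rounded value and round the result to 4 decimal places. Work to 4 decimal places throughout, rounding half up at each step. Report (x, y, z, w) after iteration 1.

Iteration 1:
  x: GS value = (-6 - (1)·0.0000 - (2.2)·0.0000 - (-1)·0.0000) / (5.2) = -1.1538;  x ← (1−ω)·0.0000 + ω·-1.1538 = -1.6153
  y: GS value = (7 - (1.2)·-1.6153 - (2.2)·0.0000 - (-1)·0.0000) / (8.4) = 1.0641;  y ← (1−ω)·0.0000 + ω·1.0641 = 1.4897
  z: GS value = (11 - (-2)·-1.6153 - (1)·1.4897 - (-3)·0.0000) / (9) = 0.6977;  z ← (1−ω)·0.0000 + ω·0.6977 = 0.9768
  w: GS value = (8 - (0.4)·-1.6153 - (4)·1.4897 - (2)·0.9768) / (7.4) = 0.0992;  w ← (1−ω)·0.0000 + ω·0.0992 = 0.1389

(-1.6153, 1.4897, 0.9768, 0.1389)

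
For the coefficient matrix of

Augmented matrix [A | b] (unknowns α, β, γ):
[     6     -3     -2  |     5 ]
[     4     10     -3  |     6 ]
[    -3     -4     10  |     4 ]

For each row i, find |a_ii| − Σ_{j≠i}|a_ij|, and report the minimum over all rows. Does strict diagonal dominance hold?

1

row 1: |6| − (3+2) = 1
row 2: |10| − (4+3) = 3
row 3: |10| − (3+4) = 3
minimum over rows = 1 → strictly diagonally dominant (convergence guaranteed)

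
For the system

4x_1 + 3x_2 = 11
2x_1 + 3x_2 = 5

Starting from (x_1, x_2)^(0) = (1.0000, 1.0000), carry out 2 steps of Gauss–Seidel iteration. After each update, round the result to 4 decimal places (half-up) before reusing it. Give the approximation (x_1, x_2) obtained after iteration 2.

(2.5000, 0.0000)

Iteration 1:
  x_1 = (11 - (3)·1.0000) / (4) = 2.0000
  x_2 = (5 - (2)·2.0000) / (3) = 0.3333
Iteration 2:
  x_1 = (11 - (3)·0.3333) / (4) = 2.5000
  x_2 = (5 - (2)·2.5000) / (3) = 0.0000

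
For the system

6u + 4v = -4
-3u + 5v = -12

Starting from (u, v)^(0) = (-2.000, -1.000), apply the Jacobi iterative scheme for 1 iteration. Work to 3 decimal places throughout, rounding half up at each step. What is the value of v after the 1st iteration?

-3.600

Iteration 1:
  u = (-4 - (4)·-1.000) / (6) = 0.000
  v = (-12 - (-3)·-2.000) / (5) = -3.600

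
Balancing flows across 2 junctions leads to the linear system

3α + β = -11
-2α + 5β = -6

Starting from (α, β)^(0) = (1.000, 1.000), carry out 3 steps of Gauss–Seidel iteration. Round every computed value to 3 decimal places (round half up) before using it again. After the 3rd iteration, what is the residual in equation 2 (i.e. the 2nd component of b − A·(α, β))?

0.001

Iteration 1:
  α = (-11 - (1)·1.000) / (3) = -4.000
  β = (-6 - (-2)·-4.000) / (5) = -2.800
Iteration 2:
  α = (-11 - (1)·-2.800) / (3) = -2.733
  β = (-6 - (-2)·-2.733) / (5) = -2.293
Iteration 3:
  α = (-11 - (1)·-2.293) / (3) = -2.902
  β = (-6 - (-2)·-2.902) / (5) = -2.361
Residual b − A·x = (0.067, 0.001)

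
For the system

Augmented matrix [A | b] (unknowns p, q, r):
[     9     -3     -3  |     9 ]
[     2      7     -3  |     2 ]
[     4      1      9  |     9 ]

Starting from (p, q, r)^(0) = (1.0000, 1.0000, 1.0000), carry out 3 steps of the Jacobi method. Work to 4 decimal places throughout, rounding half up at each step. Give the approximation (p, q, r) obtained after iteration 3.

Iteration 1:
  p = (9 - (-3)·1.0000 - (-3)·1.0000) / (9) = 1.6667
  q = (2 - (2)·1.0000 - (-3)·1.0000) / (7) = 0.4286
  r = (9 - (4)·1.0000 - (1)·1.0000) / (9) = 0.4444
Iteration 2:
  p = (9 - (-3)·0.4286 - (-3)·0.4444) / (9) = 1.2910
  q = (2 - (2)·1.6667 - (-3)·0.4444) / (7) = 0.0000
  r = (9 - (4)·1.6667 - (1)·0.4286) / (9) = 0.2116
Iteration 3:
  p = (9 - (-3)·0.0000 - (-3)·0.2116) / (9) = 1.0705
  q = (2 - (2)·1.2910 - (-3)·0.2116) / (7) = 0.0075
  r = (9 - (4)·1.2910 - (1)·0.0000) / (9) = 0.4262

(1.0705, 0.0075, 0.4262)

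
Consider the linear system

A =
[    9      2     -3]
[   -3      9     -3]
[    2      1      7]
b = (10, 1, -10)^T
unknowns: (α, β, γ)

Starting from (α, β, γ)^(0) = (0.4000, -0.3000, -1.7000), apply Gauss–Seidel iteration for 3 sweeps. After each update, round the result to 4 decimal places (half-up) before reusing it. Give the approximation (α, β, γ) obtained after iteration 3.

Iteration 1:
  α = (10 - (2)·-0.3000 - (-3)·-1.7000) / (9) = 0.6111
  β = (1 - (-3)·0.6111 - (-3)·-1.7000) / (9) = -0.2519
  γ = (-10 - (2)·0.6111 - (1)·-0.2519) / (7) = -1.5672
Iteration 2:
  α = (10 - (2)·-0.2519 - (-3)·-1.5672) / (9) = 0.6447
  β = (1 - (-3)·0.6447 - (-3)·-1.5672) / (9) = -0.1964
  γ = (-10 - (2)·0.6447 - (1)·-0.1964) / (7) = -1.5847
Iteration 3:
  α = (10 - (2)·-0.1964 - (-3)·-1.5847) / (9) = 0.6265
  β = (1 - (-3)·0.6265 - (-3)·-1.5847) / (9) = -0.2083
  γ = (-10 - (2)·0.6265 - (1)·-0.2083) / (7) = -1.5778

(0.6265, -0.2083, -1.5778)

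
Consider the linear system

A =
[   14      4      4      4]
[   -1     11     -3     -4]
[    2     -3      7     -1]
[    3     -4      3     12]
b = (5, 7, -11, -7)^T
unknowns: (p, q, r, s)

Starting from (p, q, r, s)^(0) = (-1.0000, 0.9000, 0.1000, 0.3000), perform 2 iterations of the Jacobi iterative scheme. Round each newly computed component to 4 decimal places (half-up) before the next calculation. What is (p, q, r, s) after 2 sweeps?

(0.4239, 0.3801, -1.2835, -0.1382)

Iteration 1:
  p = (5 - (4)·0.9000 - (4)·0.1000 - (4)·0.3000) / (14) = -0.0143
  q = (7 - (-1)·-1.0000 - (-3)·0.1000 - (-4)·0.3000) / (11) = 0.6818
  r = (-11 - (2)·-1.0000 - (-3)·0.9000 - (-1)·0.3000) / (7) = -0.8571
  s = (-7 - (3)·-1.0000 - (-4)·0.9000 - (3)·0.1000) / (12) = -0.0583
Iteration 2:
  p = (5 - (4)·0.6818 - (4)·-0.8571 - (4)·-0.0583) / (14) = 0.4239
  q = (7 - (-1)·-0.0143 - (-3)·-0.8571 - (-4)·-0.0583) / (11) = 0.3801
  r = (-11 - (2)·-0.0143 - (-3)·0.6818 - (-1)·-0.0583) / (7) = -1.2835
  s = (-7 - (3)·-0.0143 - (-4)·0.6818 - (3)·-0.8571) / (12) = -0.1382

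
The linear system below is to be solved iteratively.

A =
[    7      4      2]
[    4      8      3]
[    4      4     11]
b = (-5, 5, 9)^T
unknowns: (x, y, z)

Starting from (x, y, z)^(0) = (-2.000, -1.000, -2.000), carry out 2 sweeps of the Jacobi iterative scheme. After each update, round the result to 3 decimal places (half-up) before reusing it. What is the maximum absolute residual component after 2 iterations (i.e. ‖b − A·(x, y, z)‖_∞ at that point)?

Iteration 1:
  x = (-5 - (4)·-1.000 - (2)·-2.000) / (7) = 0.429
  y = (5 - (4)·-2.000 - (3)·-2.000) / (8) = 2.375
  z = (9 - (4)·-2.000 - (4)·-1.000) / (11) = 1.909
Iteration 2:
  x = (-5 - (4)·2.375 - (2)·1.909) / (7) = -2.617
  y = (5 - (4)·0.429 - (3)·1.909) / (8) = -0.305
  z = (9 - (4)·0.429 - (4)·2.375) / (11) = -0.201
Residual b − A·x = (14.941, 18.511, 22.899); ∞-norm = 22.899

22.899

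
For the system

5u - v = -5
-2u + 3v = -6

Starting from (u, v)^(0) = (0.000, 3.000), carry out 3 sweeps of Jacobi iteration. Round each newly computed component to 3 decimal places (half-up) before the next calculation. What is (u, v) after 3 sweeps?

Iteration 1:
  u = (-5 - (-1)·3.000) / (5) = -0.400
  v = (-6 - (-2)·0.000) / (3) = -2.000
Iteration 2:
  u = (-5 - (-1)·-2.000) / (5) = -1.400
  v = (-6 - (-2)·-0.400) / (3) = -2.267
Iteration 3:
  u = (-5 - (-1)·-2.267) / (5) = -1.453
  v = (-6 - (-2)·-1.400) / (3) = -2.933

(-1.453, -2.933)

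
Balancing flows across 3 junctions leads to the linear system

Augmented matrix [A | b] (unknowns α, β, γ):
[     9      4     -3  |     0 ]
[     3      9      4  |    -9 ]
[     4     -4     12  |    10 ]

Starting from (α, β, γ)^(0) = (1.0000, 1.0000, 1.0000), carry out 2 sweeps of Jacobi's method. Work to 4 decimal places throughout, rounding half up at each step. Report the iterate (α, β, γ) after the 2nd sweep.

(1.0679, -1.3333, 0.2778)

Iteration 1:
  α = (0 - (4)·1.0000 - (-3)·1.0000) / (9) = -0.1111
  β = (-9 - (3)·1.0000 - (4)·1.0000) / (9) = -1.7778
  γ = (10 - (4)·1.0000 - (-4)·1.0000) / (12) = 0.8333
Iteration 2:
  α = (0 - (4)·-1.7778 - (-3)·0.8333) / (9) = 1.0679
  β = (-9 - (3)·-0.1111 - (4)·0.8333) / (9) = -1.3333
  γ = (10 - (4)·-0.1111 - (-4)·-1.7778) / (12) = 0.2778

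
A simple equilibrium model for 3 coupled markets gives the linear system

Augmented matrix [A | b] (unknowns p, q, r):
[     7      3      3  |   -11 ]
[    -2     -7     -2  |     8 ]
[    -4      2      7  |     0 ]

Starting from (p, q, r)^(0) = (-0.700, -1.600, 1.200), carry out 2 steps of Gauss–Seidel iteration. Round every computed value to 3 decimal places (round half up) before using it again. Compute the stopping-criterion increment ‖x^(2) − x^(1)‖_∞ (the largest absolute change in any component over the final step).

0.504

Iteration 1:
  p = (-11 - (3)·-1.600 - (3)·1.200) / (7) = -1.400
  q = (8 - (-2)·-1.400 - (-2)·1.200) / (-7) = -1.086
  r = (0 - (-4)·-1.400 - (2)·-1.086) / (7) = -0.490
Iteration 2:
  p = (-11 - (3)·-1.086 - (3)·-0.490) / (7) = -0.896
  q = (8 - (-2)·-0.896 - (-2)·-0.490) / (-7) = -0.747
  r = (0 - (-4)·-0.896 - (2)·-0.747) / (7) = -0.299
Change: (0.504, 0.339, 0.191) → max |·| = 0.504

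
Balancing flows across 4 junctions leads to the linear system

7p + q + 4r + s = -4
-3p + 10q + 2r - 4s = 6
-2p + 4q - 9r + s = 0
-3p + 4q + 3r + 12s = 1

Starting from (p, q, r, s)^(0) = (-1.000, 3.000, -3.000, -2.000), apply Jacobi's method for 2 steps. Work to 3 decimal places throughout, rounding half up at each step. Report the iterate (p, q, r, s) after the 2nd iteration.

Iteration 1:
  p = (-4 - (1)·3.000 - (4)·-3.000 - (1)·-2.000) / (7) = 1.000
  q = (6 - (-3)·-1.000 - (2)·-3.000 - (-4)·-2.000) / (10) = 0.100
  r = (0 - (-2)·-1.000 - (4)·3.000 - (1)·-2.000) / (-9) = 1.333
  s = (1 - (-3)·-1.000 - (4)·3.000 - (3)·-3.000) / (12) = -0.417
Iteration 2:
  p = (-4 - (1)·0.100 - (4)·1.333 - (1)·-0.417) / (7) = -1.288
  q = (6 - (-3)·1.000 - (2)·1.333 - (-4)·-0.417) / (10) = 0.467
  r = (0 - (-2)·1.000 - (4)·0.100 - (1)·-0.417) / (-9) = -0.224
  s = (1 - (-3)·1.000 - (4)·0.100 - (3)·1.333) / (12) = -0.033

(-1.288, 0.467, -0.224, -0.033)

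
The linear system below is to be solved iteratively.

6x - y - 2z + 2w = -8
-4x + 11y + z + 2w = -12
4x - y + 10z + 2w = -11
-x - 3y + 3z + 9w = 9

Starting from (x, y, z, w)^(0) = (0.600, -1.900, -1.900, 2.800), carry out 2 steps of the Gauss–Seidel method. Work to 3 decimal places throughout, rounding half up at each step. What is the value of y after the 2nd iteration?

-1.749

Iteration 1:
  x = (-8 - (-1)·-1.900 - (-2)·-1.900 - (2)·2.800) / (6) = -3.217
  y = (-12 - (-4)·-3.217 - (1)·-1.900 - (2)·2.800) / (11) = -2.597
  z = (-11 - (4)·-3.217 - (-1)·-2.597 - (2)·2.800) / (10) = -0.633
  w = (9 - (-1)·-3.217 - (-3)·-2.597 - (3)·-0.633) / (9) = -0.012
Iteration 2:
  x = (-8 - (-1)·-2.597 - (-2)·-0.633 - (2)·-0.012) / (6) = -1.973
  y = (-12 - (-4)·-1.973 - (1)·-0.633 - (2)·-0.012) / (11) = -1.749
  z = (-11 - (4)·-1.973 - (-1)·-1.749 - (2)·-0.012) / (10) = -0.483
  w = (9 - (-1)·-1.973 - (-3)·-1.749 - (3)·-0.483) / (9) = 0.359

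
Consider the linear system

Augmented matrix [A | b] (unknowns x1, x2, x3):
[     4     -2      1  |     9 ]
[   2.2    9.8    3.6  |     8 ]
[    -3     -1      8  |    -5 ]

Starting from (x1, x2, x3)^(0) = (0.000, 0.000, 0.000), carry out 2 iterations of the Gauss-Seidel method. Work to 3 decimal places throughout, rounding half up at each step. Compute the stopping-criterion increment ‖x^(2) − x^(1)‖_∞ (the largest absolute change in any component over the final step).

Iteration 1:
  x1 = (9 - (-2)·0.000 - (1)·0.000) / (4) = 2.250
  x2 = (8 - (2.2)·2.250 - (3.6)·0.000) / (9.8) = 0.311
  x3 = (-5 - (-3)·2.250 - (-1)·0.311) / (8) = 0.258
Iteration 2:
  x1 = (9 - (-2)·0.311 - (1)·0.258) / (4) = 2.341
  x2 = (8 - (2.2)·2.341 - (3.6)·0.258) / (9.8) = 0.196
  x3 = (-5 - (-3)·2.341 - (-1)·0.196) / (8) = 0.277
Change: (0.091, -0.115, 0.019) → max |·| = 0.115

0.115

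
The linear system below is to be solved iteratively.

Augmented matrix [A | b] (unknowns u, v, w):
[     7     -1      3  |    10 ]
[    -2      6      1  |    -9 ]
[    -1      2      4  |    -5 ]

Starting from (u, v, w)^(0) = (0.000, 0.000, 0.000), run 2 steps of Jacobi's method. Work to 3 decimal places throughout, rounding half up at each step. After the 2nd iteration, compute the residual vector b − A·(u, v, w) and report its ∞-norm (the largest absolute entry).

2.636

Iteration 1:
  u = (10 - (-1)·0.000 - (3)·0.000) / (7) = 1.429
  v = (-9 - (-2)·0.000 - (1)·0.000) / (6) = -1.500
  w = (-5 - (-1)·0.000 - (2)·0.000) / (4) = -1.250
Iteration 2:
  u = (10 - (-1)·-1.500 - (3)·-1.250) / (7) = 1.750
  v = (-9 - (-2)·1.429 - (1)·-1.250) / (6) = -0.815
  w = (-5 - (-1)·1.429 - (2)·-1.500) / (4) = -0.143
Residual b − A·x = (-2.636, -0.467, -1.048); ∞-norm = 2.636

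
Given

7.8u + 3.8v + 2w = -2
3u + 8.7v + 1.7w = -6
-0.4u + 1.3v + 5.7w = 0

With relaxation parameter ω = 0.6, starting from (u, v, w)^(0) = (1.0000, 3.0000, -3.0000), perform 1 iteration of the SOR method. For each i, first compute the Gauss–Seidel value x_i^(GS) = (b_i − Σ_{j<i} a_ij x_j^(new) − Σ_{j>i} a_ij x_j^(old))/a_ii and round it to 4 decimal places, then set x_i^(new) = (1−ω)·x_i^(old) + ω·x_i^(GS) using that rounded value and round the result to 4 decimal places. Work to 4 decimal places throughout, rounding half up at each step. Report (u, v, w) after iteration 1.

(-0.1692, 1.1729, -1.3676)

Iteration 1:
  u: GS value = (-2 - (3.8)·3.0000 - (2)·-3.0000) / (7.8) = -0.9487;  u ← (1−ω)·1.0000 + ω·-0.9487 = -0.1692
  v: GS value = (-6 - (3)·-0.1692 - (1.7)·-3.0000) / (8.7) = -0.0451;  v ← (1−ω)·3.0000 + ω·-0.0451 = 1.1729
  w: GS value = (0 - (-0.4)·-0.1692 - (1.3)·1.1729) / (5.7) = -0.2794;  w ← (1−ω)·-3.0000 + ω·-0.2794 = -1.3676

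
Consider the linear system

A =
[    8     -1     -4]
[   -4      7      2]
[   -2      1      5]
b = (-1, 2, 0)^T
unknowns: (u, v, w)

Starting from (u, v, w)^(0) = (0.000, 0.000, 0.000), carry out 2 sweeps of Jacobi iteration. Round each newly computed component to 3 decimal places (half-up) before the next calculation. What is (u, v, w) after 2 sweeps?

(-0.089, 0.214, -0.107)

Iteration 1:
  u = (-1 - (-1)·0.000 - (-4)·0.000) / (8) = -0.125
  v = (2 - (-4)·0.000 - (2)·0.000) / (7) = 0.286
  w = (0 - (-2)·0.000 - (1)·0.000) / (5) = 0.000
Iteration 2:
  u = (-1 - (-1)·0.286 - (-4)·0.000) / (8) = -0.089
  v = (2 - (-4)·-0.125 - (2)·0.000) / (7) = 0.214
  w = (0 - (-2)·-0.125 - (1)·0.286) / (5) = -0.107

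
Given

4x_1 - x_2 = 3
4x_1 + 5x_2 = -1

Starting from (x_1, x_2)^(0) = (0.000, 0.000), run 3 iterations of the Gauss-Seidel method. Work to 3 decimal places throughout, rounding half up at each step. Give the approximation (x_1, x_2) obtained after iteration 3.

Iteration 1:
  x_1 = (3 - (-1)·0.000) / (4) = 0.750
  x_2 = (-1 - (4)·0.750) / (5) = -0.800
Iteration 2:
  x_1 = (3 - (-1)·-0.800) / (4) = 0.550
  x_2 = (-1 - (4)·0.550) / (5) = -0.640
Iteration 3:
  x_1 = (3 - (-1)·-0.640) / (4) = 0.590
  x_2 = (-1 - (4)·0.590) / (5) = -0.672

(0.590, -0.672)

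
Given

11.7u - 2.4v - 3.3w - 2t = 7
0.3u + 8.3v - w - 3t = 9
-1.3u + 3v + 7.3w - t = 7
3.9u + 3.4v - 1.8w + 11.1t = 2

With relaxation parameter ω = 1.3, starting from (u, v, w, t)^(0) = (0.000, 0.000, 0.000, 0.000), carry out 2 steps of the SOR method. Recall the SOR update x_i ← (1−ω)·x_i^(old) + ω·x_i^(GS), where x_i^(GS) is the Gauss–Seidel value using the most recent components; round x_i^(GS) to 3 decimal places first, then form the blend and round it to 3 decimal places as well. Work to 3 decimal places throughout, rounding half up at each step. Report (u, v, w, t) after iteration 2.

Iteration 1:
  u: GS value = (7 - (-2.4)·0.000 - (-3.3)·0.000 - (-2)·0.000) / (11.7) = 0.598;  u ← (1−ω)·0.000 + ω·0.598 = 0.777
  v: GS value = (9 - (0.3)·0.777 - (-1)·0.000 - (-3)·0.000) / (8.3) = 1.056;  v ← (1−ω)·0.000 + ω·1.056 = 1.373
  w: GS value = (7 - (-1.3)·0.777 - (3)·1.373 - (-1)·0.000) / (7.3) = 0.533;  w ← (1−ω)·0.000 + ω·0.533 = 0.693
  t: GS value = (2 - (3.9)·0.777 - (3.4)·1.373 - (-1.8)·0.693) / (11.1) = -0.401;  t ← (1−ω)·0.000 + ω·-0.401 = -0.521
Iteration 2:
  u: GS value = (7 - (-2.4)·1.373 - (-3.3)·0.693 - (-2)·-0.521) / (11.7) = 0.986;  u ← (1−ω)·0.777 + ω·0.986 = 1.049
  v: GS value = (9 - (0.3)·1.049 - (-1)·0.693 - (-3)·-0.521) / (8.3) = 0.942;  v ← (1−ω)·1.373 + ω·0.942 = 0.813
  w: GS value = (7 - (-1.3)·1.049 - (3)·0.813 - (-1)·-0.521) / (7.3) = 0.740;  w ← (1−ω)·0.693 + ω·0.740 = 0.754
  t: GS value = (2 - (3.9)·1.049 - (3.4)·0.813 - (-1.8)·0.754) / (11.1) = -0.315;  t ← (1−ω)·-0.521 + ω·-0.315 = -0.253

(1.049, 0.813, 0.754, -0.253)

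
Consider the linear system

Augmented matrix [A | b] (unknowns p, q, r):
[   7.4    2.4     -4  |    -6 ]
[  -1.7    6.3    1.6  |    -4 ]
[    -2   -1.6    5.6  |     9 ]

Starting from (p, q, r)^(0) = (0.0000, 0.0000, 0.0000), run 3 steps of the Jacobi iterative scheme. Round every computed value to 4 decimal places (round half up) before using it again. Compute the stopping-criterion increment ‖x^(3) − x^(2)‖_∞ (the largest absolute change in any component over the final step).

Iteration 1:
  p = (-6 - (2.4)·0.0000 - (-4)·0.0000) / (7.4) = -0.8108
  q = (-4 - (-1.7)·0.0000 - (1.6)·0.0000) / (6.3) = -0.6349
  r = (9 - (-2)·0.0000 - (-1.6)·0.0000) / (5.6) = 1.6071
Iteration 2:
  p = (-6 - (2.4)·-0.6349 - (-4)·1.6071) / (7.4) = 0.2638
  q = (-4 - (-1.7)·-0.8108 - (1.6)·1.6071) / (6.3) = -1.2619
  r = (9 - (-2)·-0.8108 - (-1.6)·-0.6349) / (5.6) = 1.1362
Iteration 3:
  p = (-6 - (2.4)·-1.2619 - (-4)·1.1362) / (7.4) = 0.2126
  q = (-4 - (-1.7)·0.2638 - (1.6)·1.1362) / (6.3) = -0.8523
  r = (9 - (-2)·0.2638 - (-1.6)·-1.2619) / (5.6) = 1.3408
Change: (-0.0512, 0.4096, 0.2046) → max |·| = 0.4096

0.4096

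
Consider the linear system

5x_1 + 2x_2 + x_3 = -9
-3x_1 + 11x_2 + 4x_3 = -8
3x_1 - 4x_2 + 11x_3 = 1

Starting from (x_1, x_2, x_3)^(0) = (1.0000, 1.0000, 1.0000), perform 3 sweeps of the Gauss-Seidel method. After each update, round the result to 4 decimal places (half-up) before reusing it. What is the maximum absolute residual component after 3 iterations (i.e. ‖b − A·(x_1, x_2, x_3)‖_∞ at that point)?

0.2269

Iteration 1:
  x_1 = (-9 - (2)·1.0000 - (1)·1.0000) / (5) = -2.4000
  x_2 = (-8 - (-3)·-2.4000 - (4)·1.0000) / (11) = -1.7455
  x_3 = (1 - (3)·-2.4000 - (-4)·-1.7455) / (11) = 0.1107
Iteration 2:
  x_1 = (-9 - (2)·-1.7455 - (1)·0.1107) / (5) = -1.1239
  x_2 = (-8 - (-3)·-1.1239 - (4)·0.1107) / (11) = -1.0740
  x_3 = (1 - (3)·-1.1239 - (-4)·-1.0740) / (11) = 0.0069
Iteration 3:
  x_1 = (-9 - (2)·-1.0740 - (1)·0.0069) / (5) = -1.3718
  x_2 = (-8 - (-3)·-1.3718 - (4)·0.0069) / (11) = -1.1039
  x_3 = (1 - (3)·-1.3718 - (-4)·-1.1039) / (11) = 0.0636
Residual b − A·x = (0.0032, -0.2269, 0.0002); ∞-norm = 0.2269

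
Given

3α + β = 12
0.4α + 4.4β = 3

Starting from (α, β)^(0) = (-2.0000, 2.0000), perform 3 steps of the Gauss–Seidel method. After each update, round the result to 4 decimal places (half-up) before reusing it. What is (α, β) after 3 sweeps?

Iteration 1:
  α = (12 - (1)·2.0000) / (3) = 3.3333
  β = (3 - (0.4)·3.3333) / (4.4) = 0.3788
Iteration 2:
  α = (12 - (1)·0.3788) / (3) = 3.8737
  β = (3 - (0.4)·3.8737) / (4.4) = 0.3297
Iteration 3:
  α = (12 - (1)·0.3297) / (3) = 3.8901
  β = (3 - (0.4)·3.8901) / (4.4) = 0.3282

(3.8901, 0.3282)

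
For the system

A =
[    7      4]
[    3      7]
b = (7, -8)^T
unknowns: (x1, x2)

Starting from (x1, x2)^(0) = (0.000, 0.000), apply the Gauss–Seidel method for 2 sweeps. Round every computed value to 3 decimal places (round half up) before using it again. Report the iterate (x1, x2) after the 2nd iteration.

Iteration 1:
  x1 = (7 - (4)·0.000) / (7) = 1.000
  x2 = (-8 - (3)·1.000) / (7) = -1.571
Iteration 2:
  x1 = (7 - (4)·-1.571) / (7) = 1.898
  x2 = (-8 - (3)·1.898) / (7) = -1.956

(1.898, -1.956)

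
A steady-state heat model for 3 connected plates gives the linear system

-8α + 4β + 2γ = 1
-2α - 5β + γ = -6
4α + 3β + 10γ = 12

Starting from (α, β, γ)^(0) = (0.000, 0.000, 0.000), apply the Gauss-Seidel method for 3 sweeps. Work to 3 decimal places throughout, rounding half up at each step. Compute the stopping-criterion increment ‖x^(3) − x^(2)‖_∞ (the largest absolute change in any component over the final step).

Iteration 1:
  α = (1 - (4)·0.000 - (2)·0.000) / (-8) = -0.125
  β = (-6 - (-2)·-0.125 - (1)·0.000) / (-5) = 1.250
  γ = (12 - (4)·-0.125 - (3)·1.250) / (10) = 0.875
Iteration 2:
  α = (1 - (4)·1.250 - (2)·0.875) / (-8) = 0.719
  β = (-6 - (-2)·0.719 - (1)·0.875) / (-5) = 1.087
  γ = (12 - (4)·0.719 - (3)·1.087) / (10) = 0.586
Iteration 3:
  α = (1 - (4)·1.087 - (2)·0.586) / (-8) = 0.565
  β = (-6 - (-2)·0.565 - (1)·0.586) / (-5) = 1.091
  γ = (12 - (4)·0.565 - (3)·1.091) / (10) = 0.647
Change: (-0.154, 0.004, 0.061) → max |·| = 0.154

0.154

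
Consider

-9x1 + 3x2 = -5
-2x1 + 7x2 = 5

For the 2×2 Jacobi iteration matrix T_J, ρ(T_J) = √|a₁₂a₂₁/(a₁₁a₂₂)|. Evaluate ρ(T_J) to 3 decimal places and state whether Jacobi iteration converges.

a₁₂a₂₁/(a₁₁a₂₂) = (3)·(-2) / ((-9)·(7)) = 0.095238
ρ = √|0.095238| = √0.095238 = 0.309
ρ < 1, so Jacobi converges

0.309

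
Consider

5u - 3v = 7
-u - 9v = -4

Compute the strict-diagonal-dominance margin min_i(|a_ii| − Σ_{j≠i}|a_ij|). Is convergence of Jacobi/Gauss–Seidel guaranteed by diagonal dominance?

row 1: |5| − (3) = 2
row 2: |-9| − (1) = 8
minimum over rows = 2 → strictly diagonally dominant (convergence guaranteed)

2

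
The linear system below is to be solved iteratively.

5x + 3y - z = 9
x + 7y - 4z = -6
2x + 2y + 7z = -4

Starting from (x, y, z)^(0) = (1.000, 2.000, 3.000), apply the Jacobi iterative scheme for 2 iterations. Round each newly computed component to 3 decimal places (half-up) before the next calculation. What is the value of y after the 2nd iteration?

-1.845

Iteration 1:
  x = (9 - (3)·2.000 - (-1)·3.000) / (5) = 1.200
  y = (-6 - (1)·1.000 - (-4)·3.000) / (7) = 0.714
  z = (-4 - (2)·1.000 - (2)·2.000) / (7) = -1.429
Iteration 2:
  x = (9 - (3)·0.714 - (-1)·-1.429) / (5) = 1.086
  y = (-6 - (1)·1.200 - (-4)·-1.429) / (7) = -1.845
  z = (-4 - (2)·1.200 - (2)·0.714) / (7) = -1.118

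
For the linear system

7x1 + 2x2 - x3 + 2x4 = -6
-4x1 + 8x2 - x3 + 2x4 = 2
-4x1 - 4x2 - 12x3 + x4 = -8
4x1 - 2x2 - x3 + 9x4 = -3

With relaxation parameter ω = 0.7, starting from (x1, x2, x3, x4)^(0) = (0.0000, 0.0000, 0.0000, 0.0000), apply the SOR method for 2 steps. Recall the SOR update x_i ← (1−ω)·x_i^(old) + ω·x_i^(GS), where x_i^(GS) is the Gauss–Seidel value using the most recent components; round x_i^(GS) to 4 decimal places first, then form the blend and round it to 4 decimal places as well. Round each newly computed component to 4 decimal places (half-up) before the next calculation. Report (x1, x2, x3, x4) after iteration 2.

Iteration 1:
  x1: GS value = (-6 - (2)·0.0000 - (-1)·0.0000 - (2)·0.0000) / (7) = -0.8571;  x1 ← (1−ω)·0.0000 + ω·-0.8571 = -0.6000
  x2: GS value = (2 - (-4)·-0.6000 - (-1)·0.0000 - (2)·0.0000) / (8) = -0.0500;  x2 ← (1−ω)·0.0000 + ω·-0.0500 = -0.0350
  x3: GS value = (-8 - (-4)·-0.6000 - (-4)·-0.0350 - (1)·0.0000) / (-12) = 0.8783;  x3 ← (1−ω)·0.0000 + ω·0.8783 = 0.6148
  x4: GS value = (-3 - (4)·-0.6000 - (-2)·-0.0350 - (-1)·0.6148) / (9) = -0.0061;  x4 ← (1−ω)·0.0000 + ω·-0.0061 = -0.0043
Iteration 2:
  x1: GS value = (-6 - (2)·-0.0350 - (-1)·0.6148 - (2)·-0.0043) / (7) = -0.7581;  x1 ← (1−ω)·-0.6000 + ω·-0.7581 = -0.7107
  x2: GS value = (2 - (-4)·-0.7107 - (-1)·0.6148 - (2)·-0.0043) / (8) = -0.0274;  x2 ← (1−ω)·-0.0350 + ω·-0.0274 = -0.0297
  x3: GS value = (-8 - (-4)·-0.7107 - (-4)·-0.0297 - (1)·-0.0043) / (-12) = 0.9131;  x3 ← (1−ω)·0.6148 + ω·0.9131 = 0.8236
  x4: GS value = (-3 - (4)·-0.7107 - (-2)·-0.0297 - (-1)·0.8236) / (9) = 0.0674;  x4 ← (1−ω)·-0.0043 + ω·0.0674 = 0.0459

(-0.7107, -0.0297, 0.8236, 0.0459)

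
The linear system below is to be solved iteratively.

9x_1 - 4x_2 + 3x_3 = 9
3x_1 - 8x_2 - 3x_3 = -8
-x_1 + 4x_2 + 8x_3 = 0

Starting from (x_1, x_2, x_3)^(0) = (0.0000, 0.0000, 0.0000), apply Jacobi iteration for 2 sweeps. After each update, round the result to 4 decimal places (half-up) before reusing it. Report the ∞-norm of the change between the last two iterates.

0.4444

Iteration 1:
  x_1 = (9 - (-4)·0.0000 - (3)·0.0000) / (9) = 1.0000
  x_2 = (-8 - (3)·0.0000 - (-3)·0.0000) / (-8) = 1.0000
  x_3 = (0 - (-1)·0.0000 - (4)·0.0000) / (8) = 0.0000
Iteration 2:
  x_1 = (9 - (-4)·1.0000 - (3)·0.0000) / (9) = 1.4444
  x_2 = (-8 - (3)·1.0000 - (-3)·0.0000) / (-8) = 1.3750
  x_3 = (0 - (-1)·1.0000 - (4)·1.0000) / (8) = -0.3750
Change: (0.4444, 0.3750, -0.3750) → max |·| = 0.4444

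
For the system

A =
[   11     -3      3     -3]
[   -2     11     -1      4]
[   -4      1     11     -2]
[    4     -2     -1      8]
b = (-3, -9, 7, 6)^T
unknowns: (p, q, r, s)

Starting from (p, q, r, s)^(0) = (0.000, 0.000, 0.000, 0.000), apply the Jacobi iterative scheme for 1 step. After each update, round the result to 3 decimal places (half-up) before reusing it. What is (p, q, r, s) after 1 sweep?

(-0.273, -0.818, 0.636, 0.750)

Iteration 1:
  p = (-3 - (-3)·0.000 - (3)·0.000 - (-3)·0.000) / (11) = -0.273
  q = (-9 - (-2)·0.000 - (-1)·0.000 - (4)·0.000) / (11) = -0.818
  r = (7 - (-4)·0.000 - (1)·0.000 - (-2)·0.000) / (11) = 0.636
  s = (6 - (4)·0.000 - (-2)·0.000 - (-1)·0.000) / (8) = 0.750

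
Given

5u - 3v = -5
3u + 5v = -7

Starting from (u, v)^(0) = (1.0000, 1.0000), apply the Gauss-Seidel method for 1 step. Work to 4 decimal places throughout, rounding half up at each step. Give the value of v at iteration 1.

-1.1600

Iteration 1:
  u = (-5 - (-3)·1.0000) / (5) = -0.4000
  v = (-7 - (3)·-0.4000) / (5) = -1.1600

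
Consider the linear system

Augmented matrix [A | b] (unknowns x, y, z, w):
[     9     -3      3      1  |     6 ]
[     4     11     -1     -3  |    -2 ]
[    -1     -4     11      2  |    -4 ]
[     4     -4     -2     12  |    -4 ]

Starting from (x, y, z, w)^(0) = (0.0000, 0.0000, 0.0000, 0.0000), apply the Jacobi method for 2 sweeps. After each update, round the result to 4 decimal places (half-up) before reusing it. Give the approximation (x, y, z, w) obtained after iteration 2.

Iteration 1:
  x = (6 - (-3)·0.0000 - (3)·0.0000 - (1)·0.0000) / (9) = 0.6667
  y = (-2 - (4)·0.0000 - (-1)·0.0000 - (-3)·0.0000) / (11) = -0.1818
  z = (-4 - (-1)·0.0000 - (-4)·0.0000 - (2)·0.0000) / (11) = -0.3636
  w = (-4 - (4)·0.0000 - (-4)·0.0000 - (-2)·0.0000) / (12) = -0.3333
Iteration 2:
  x = (6 - (-3)·-0.1818 - (3)·-0.3636 - (1)·-0.3333) / (9) = 0.7643
  y = (-2 - (4)·0.6667 - (-1)·-0.3636 - (-3)·-0.3333) / (11) = -0.5482
  z = (-4 - (-1)·0.6667 - (-4)·-0.1818 - (2)·-0.3333) / (11) = -0.3085
  w = (-4 - (4)·0.6667 - (-4)·-0.1818 - (-2)·-0.3636) / (12) = -0.6768

(0.7643, -0.5482, -0.3085, -0.6768)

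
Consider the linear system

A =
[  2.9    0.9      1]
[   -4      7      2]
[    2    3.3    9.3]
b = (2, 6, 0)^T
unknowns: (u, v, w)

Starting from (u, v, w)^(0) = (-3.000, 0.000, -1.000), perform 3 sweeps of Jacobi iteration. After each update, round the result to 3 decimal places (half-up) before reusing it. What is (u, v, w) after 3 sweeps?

(0.304, 1.231, -0.587)

Iteration 1:
  u = (2 - (0.9)·0.000 - (1)·-1.000) / (2.9) = 1.034
  v = (6 - (-4)·-3.000 - (2)·-1.000) / (7) = -0.571
  w = (0 - (2)·-3.000 - (3.3)·0.000) / (9.3) = 0.645
Iteration 2:
  u = (2 - (0.9)·-0.571 - (1)·0.645) / (2.9) = 0.644
  v = (6 - (-4)·1.034 - (2)·0.645) / (7) = 1.264
  w = (0 - (2)·1.034 - (3.3)·-0.571) / (9.3) = -0.020
Iteration 3:
  u = (2 - (0.9)·1.264 - (1)·-0.020) / (2.9) = 0.304
  v = (6 - (-4)·0.644 - (2)·-0.020) / (7) = 1.231
  w = (0 - (2)·0.644 - (3.3)·1.264) / (9.3) = -0.587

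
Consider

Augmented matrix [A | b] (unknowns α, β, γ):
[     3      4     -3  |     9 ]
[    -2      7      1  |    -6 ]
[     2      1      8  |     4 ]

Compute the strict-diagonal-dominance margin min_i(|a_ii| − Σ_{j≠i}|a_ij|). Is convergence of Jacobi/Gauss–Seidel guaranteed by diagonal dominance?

-4

row 1: |3| − (4+3) = -4
row 2: |7| − (2+1) = 4
row 3: |8| − (2+1) = 5
minimum over rows = -4 → not strictly diagonally dominant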